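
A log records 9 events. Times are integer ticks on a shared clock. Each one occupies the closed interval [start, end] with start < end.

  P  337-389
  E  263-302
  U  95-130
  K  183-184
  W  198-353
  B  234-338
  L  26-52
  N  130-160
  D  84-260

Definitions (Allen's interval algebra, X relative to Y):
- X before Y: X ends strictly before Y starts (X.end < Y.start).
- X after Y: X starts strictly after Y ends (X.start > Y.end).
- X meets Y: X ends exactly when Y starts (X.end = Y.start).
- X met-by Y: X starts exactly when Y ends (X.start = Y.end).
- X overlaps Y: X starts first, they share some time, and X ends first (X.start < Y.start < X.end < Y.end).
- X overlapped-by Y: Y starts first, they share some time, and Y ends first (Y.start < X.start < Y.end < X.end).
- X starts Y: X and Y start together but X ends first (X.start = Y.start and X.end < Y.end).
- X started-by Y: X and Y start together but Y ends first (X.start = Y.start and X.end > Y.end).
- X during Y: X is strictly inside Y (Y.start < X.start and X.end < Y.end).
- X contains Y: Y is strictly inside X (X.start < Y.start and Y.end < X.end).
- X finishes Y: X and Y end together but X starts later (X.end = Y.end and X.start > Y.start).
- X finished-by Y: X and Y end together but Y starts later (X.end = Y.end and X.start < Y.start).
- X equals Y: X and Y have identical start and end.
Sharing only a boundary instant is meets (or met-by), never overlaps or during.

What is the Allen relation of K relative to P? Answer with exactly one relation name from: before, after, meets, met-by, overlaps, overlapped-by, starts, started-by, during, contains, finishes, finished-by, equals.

before

K = [183, 184]; P = [337, 389].
Compare endpoints: K.start < P.start, K.start < P.end, K.end < P.start, K.end < P.end.
That pattern is 'before'.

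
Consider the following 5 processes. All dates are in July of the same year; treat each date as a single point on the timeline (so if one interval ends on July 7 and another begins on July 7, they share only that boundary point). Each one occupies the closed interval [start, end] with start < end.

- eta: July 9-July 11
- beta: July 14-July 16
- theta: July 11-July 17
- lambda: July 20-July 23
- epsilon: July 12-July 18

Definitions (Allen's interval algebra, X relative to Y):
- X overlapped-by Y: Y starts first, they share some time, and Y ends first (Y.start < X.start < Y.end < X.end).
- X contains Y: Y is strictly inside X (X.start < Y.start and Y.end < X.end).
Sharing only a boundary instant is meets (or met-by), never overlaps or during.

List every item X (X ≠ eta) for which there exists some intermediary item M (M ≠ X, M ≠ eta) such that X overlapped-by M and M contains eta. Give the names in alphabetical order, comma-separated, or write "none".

none

Target eta = [July 9, July 11].
Intermediaries M with M contains eta: none.
Union: none.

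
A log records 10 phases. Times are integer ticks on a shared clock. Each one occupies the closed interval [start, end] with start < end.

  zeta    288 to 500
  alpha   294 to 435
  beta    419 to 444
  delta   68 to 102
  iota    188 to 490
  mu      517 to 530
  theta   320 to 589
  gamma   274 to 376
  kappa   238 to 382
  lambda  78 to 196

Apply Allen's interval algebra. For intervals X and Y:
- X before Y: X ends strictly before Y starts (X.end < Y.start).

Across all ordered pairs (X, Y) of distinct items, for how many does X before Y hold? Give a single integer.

23

Checking all 90 ordered pairs for relation 'before'; matching pairs in alphabetical order:
(alpha, mu): alpha before mu ✓
(beta, mu): beta before mu ✓
(delta, alpha): delta before alpha ✓
(delta, beta): delta before beta ✓
(delta, gamma): delta before gamma ✓
(delta, iota): delta before iota ✓
(delta, kappa): delta before kappa ✓
(delta, mu): delta before mu ✓
(delta, theta): delta before theta ✓
(delta, zeta): delta before zeta ✓
(gamma, beta): gamma before beta ✓
(gamma, mu): gamma before mu ✓
(iota, mu): iota before mu ✓
(kappa, beta): kappa before beta ✓
(kappa, mu): kappa before mu ✓
(lambda, alpha): lambda before alpha ✓
(lambda, beta): lambda before beta ✓
(lambda, gamma): lambda before gamma ✓
(lambda, kappa): lambda before kappa ✓
(lambda, mu): lambda before mu ✓
(lambda, theta): lambda before theta ✓
(lambda, zeta): lambda before zeta ✓
(zeta, mu): zeta before mu ✓
Count: 23.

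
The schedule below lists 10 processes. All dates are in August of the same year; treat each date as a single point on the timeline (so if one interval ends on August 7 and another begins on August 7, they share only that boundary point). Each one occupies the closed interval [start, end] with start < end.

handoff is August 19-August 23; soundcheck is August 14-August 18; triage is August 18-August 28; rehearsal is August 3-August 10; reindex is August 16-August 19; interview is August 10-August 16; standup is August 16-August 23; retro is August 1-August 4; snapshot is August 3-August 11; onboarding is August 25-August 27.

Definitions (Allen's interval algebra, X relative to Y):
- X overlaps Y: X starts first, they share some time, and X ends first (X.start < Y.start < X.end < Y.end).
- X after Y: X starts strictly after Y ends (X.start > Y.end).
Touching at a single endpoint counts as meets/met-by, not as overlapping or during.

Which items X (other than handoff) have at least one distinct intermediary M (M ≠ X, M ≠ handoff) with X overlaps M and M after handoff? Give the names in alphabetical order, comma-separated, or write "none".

none

Target handoff = [August 19, August 23].
Intermediaries M with M after handoff: onboarding.
Via onboarding — items with X overlaps onboarding: none.
Union: none.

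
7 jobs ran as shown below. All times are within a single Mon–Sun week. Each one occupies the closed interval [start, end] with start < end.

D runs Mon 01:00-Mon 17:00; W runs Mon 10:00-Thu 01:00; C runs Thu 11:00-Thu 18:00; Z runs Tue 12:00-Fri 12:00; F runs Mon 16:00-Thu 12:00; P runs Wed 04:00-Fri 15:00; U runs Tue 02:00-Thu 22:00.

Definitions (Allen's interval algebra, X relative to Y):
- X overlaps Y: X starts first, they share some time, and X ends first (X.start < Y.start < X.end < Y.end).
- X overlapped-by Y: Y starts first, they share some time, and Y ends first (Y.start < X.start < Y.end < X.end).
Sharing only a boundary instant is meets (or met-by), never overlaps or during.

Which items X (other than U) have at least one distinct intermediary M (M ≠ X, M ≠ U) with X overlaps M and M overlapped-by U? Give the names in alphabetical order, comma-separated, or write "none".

F, W, Z

Target U = [Tue 02:00, Thu 22:00].
Intermediaries M with M overlapped-by U: P, Z.
Via P — items with X overlaps P: F, W, Z.
Via Z — items with X overlaps Z: F, W.
Union: F, W, Z.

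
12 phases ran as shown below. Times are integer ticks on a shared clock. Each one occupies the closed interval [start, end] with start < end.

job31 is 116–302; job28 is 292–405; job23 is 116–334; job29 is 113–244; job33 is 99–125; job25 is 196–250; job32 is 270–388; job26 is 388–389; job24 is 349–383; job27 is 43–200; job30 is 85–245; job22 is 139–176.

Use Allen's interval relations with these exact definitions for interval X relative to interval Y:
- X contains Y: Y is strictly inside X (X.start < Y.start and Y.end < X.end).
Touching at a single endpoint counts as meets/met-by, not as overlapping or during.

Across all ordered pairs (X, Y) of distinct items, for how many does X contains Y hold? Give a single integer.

13

Checking all 132 ordered pairs for relation 'contains'; matching pairs in alphabetical order:
(job23, job22): job23 contains job22 ✓
(job23, job25): job23 contains job25 ✓
(job27, job22): job27 contains job22 ✓
(job27, job33): job27 contains job33 ✓
(job28, job24): job28 contains job24 ✓
(job28, job26): job28 contains job26 ✓
(job29, job22): job29 contains job22 ✓
(job30, job22): job30 contains job22 ✓
(job30, job29): job30 contains job29 ✓
(job30, job33): job30 contains job33 ✓
(job31, job22): job31 contains job22 ✓
(job31, job25): job31 contains job25 ✓
(job32, job24): job32 contains job24 ✓
Count: 13.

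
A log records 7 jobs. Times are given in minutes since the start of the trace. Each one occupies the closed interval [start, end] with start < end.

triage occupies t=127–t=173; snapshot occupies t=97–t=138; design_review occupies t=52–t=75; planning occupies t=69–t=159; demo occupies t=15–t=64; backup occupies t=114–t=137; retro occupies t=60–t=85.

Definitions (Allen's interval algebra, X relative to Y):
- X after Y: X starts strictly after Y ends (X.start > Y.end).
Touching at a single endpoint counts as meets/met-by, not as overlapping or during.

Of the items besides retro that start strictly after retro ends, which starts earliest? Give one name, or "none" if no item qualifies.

snapshot

Target retro = [t=60, t=85].
backup [t=114, t=137] → after → candidate.
demo [t=15, t=64] → overlaps → excluded.
design_review [t=52, t=75] → overlaps → excluded.
planning [t=69, t=159] → overlapped-by → excluded.
snapshot [t=97, t=138] → after → candidate.
triage [t=127, t=173] → after → candidate.
Among candidates, earliest start is t=97 → snapshot.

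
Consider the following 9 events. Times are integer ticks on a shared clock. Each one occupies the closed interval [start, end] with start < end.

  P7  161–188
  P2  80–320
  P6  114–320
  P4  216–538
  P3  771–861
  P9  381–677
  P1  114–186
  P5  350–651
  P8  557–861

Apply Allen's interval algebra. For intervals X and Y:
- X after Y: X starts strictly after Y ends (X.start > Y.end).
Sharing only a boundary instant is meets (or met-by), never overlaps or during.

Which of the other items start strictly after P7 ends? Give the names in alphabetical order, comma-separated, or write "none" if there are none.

Target P7 = [161, 188].
P1 [114, 186] → overlaps → no.
P2 [80, 320] → contains → no.
P3 [771, 861] → after → yes.
P4 [216, 538] → after → yes.
P5 [350, 651] → after → yes.
P6 [114, 320] → contains → no.
P8 [557, 861] → after → yes.
P9 [381, 677] → after → yes.
Result: P3, P4, P5, P8, P9.

P3, P4, P5, P8, P9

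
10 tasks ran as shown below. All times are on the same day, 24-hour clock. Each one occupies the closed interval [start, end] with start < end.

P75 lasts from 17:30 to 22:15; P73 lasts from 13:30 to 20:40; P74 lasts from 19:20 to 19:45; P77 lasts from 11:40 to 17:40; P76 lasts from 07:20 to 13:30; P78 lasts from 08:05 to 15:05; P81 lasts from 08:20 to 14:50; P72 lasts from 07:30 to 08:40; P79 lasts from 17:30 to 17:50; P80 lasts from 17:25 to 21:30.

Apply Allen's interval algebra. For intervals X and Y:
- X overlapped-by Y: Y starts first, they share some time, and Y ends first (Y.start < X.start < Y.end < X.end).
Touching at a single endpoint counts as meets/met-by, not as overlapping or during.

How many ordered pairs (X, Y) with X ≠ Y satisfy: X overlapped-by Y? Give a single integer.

Checking all 90 ordered pairs for relation 'overlapped-by'; matching pairs in alphabetical order:
(P73, P77): P73 overlapped-by P77 ✓
(P73, P78): P73 overlapped-by P78 ✓
(P73, P81): P73 overlapped-by P81 ✓
(P75, P73): P75 overlapped-by P73 ✓
(P75, P77): P75 overlapped-by P77 ✓
(P75, P80): P75 overlapped-by P80 ✓
(P77, P76): P77 overlapped-by P76 ✓
(P77, P78): P77 overlapped-by P78 ✓
(P77, P81): P77 overlapped-by P81 ✓
(P78, P72): P78 overlapped-by P72 ✓
(P78, P76): P78 overlapped-by P76 ✓
(P79, P77): P79 overlapped-by P77 ✓
(P80, P73): P80 overlapped-by P73 ✓
(P80, P77): P80 overlapped-by P77 ✓
(P81, P72): P81 overlapped-by P72 ✓
(P81, P76): P81 overlapped-by P76 ✓
Count: 16.

16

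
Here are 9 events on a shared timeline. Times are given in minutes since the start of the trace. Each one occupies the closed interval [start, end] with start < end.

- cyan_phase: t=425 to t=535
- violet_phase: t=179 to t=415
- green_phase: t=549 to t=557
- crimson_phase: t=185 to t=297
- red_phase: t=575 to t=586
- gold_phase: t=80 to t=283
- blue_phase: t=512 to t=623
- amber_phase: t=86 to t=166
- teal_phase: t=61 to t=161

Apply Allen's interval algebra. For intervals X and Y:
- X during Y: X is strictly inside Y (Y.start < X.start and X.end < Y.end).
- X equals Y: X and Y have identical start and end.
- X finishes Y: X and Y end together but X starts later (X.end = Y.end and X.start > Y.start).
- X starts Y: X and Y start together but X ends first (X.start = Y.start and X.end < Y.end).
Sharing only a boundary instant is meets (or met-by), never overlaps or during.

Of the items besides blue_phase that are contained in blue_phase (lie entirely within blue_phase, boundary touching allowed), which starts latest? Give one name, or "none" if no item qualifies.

red_phase

Target blue_phase = [t=512, t=623].
amber_phase [t=86, t=166] → before → excluded.
crimson_phase [t=185, t=297] → before → excluded.
cyan_phase [t=425, t=535] → overlaps → excluded.
gold_phase [t=80, t=283] → before → excluded.
green_phase [t=549, t=557] → during → candidate.
red_phase [t=575, t=586] → during → candidate.
teal_phase [t=61, t=161] → before → excluded.
violet_phase [t=179, t=415] → before → excluded.
Among candidates, latest start is t=575 → red_phase.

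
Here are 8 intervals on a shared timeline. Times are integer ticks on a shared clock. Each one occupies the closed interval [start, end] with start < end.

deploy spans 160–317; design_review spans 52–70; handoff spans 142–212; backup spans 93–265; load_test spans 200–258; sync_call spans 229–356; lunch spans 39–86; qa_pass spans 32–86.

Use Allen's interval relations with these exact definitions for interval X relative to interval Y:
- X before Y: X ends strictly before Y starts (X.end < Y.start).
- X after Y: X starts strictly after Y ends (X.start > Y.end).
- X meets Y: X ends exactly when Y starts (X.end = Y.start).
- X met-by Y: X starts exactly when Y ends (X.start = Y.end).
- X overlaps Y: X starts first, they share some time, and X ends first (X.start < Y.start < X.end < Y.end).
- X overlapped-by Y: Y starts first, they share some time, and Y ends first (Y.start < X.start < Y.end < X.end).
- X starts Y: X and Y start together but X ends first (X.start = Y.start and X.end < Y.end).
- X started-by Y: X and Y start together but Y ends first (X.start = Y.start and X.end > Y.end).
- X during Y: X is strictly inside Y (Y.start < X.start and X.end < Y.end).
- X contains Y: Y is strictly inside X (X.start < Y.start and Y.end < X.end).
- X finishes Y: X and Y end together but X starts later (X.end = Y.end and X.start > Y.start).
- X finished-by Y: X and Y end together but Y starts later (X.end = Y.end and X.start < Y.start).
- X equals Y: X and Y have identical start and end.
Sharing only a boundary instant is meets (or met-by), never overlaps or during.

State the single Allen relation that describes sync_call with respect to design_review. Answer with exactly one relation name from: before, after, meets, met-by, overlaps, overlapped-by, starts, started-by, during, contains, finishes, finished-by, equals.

after

sync_call = [229, 356]; design_review = [52, 70].
Compare endpoints: sync_call.start > design_review.start, sync_call.start > design_review.end, sync_call.end > design_review.start, sync_call.end > design_review.end.
That pattern is 'after'.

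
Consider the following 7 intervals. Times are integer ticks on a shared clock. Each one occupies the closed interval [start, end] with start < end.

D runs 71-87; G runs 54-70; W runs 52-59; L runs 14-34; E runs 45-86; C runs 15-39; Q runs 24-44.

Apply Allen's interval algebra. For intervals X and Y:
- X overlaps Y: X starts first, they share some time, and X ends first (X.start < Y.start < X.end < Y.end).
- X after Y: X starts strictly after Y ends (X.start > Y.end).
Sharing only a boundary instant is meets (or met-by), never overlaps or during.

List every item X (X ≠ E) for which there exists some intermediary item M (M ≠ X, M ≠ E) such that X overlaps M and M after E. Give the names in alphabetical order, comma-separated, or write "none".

none

Target E = [45, 86].
Intermediaries M with M after E: none.
Union: none.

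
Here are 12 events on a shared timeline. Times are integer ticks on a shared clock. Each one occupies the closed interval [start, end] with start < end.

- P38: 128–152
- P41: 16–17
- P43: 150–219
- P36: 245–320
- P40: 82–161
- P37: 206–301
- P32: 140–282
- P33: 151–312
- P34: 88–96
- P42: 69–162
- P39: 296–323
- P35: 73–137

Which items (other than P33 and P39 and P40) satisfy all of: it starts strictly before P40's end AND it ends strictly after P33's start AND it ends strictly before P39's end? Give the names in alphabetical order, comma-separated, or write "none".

Conditions: its start is strictly before P40's end (X.start < 161) AND its end is strictly after P33's start (X.end > 151) AND its end is strictly before P39's end (X.end < 323).
P32: start 140 < 161? ✓; end 282 > 151? ✓; end 282 < 323? ✓ → yes.
P34: start 88 < 161? ✓; end 96 > 151? ✗; end 96 < 323? ✓ → no.
P35: start 73 < 161? ✓; end 137 > 151? ✗; end 137 < 323? ✓ → no.
P36: start 245 < 161? ✗; end 320 > 151? ✓; end 320 < 323? ✓ → no.
P37: start 206 < 161? ✗; end 301 > 151? ✓; end 301 < 323? ✓ → no.
P38: start 128 < 161? ✓; end 152 > 151? ✓; end 152 < 323? ✓ → yes.
P41: start 16 < 161? ✓; end 17 > 151? ✗; end 17 < 323? ✓ → no.
P42: start 69 < 161? ✓; end 162 > 151? ✓; end 162 < 323? ✓ → yes.
P43: start 150 < 161? ✓; end 219 > 151? ✓; end 219 < 323? ✓ → yes.
Result: P32, P38, P42, P43.

P32, P38, P42, P43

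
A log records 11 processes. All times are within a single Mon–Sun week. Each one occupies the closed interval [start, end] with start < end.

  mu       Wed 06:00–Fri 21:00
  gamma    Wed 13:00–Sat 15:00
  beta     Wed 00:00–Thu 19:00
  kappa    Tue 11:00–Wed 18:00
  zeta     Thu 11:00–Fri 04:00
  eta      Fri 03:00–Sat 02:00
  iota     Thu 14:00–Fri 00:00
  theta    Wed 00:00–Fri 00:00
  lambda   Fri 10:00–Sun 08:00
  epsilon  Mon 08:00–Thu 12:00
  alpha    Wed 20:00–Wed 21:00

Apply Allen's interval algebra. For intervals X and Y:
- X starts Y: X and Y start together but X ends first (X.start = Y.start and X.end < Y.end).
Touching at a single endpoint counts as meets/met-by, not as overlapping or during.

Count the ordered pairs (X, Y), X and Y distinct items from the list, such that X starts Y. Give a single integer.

Checking all 110 ordered pairs for relation 'starts'; matching pairs in alphabetical order:
(beta, theta): beta starts theta ✓
Count: 1.

1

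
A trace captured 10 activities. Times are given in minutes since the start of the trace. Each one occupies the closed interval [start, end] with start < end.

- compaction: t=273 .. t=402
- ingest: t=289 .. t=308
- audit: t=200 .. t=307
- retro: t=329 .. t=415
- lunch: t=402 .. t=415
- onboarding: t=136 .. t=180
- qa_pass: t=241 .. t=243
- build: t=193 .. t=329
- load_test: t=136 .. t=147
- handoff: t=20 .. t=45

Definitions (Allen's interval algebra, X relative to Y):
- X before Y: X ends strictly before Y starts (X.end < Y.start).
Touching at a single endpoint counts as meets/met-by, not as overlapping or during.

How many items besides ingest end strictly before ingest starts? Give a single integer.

4

Target ingest = [t=289, t=308].
audit [t=200, t=307] → overlaps → no.
build [t=193, t=329] → contains → no.
compaction [t=273, t=402] → contains → no.
handoff [t=20, t=45] → before → counts.
load_test [t=136, t=147] → before → counts.
lunch [t=402, t=415] → after → no.
onboarding [t=136, t=180] → before → counts.
qa_pass [t=241, t=243] → before → counts.
retro [t=329, t=415] → after → no.
Total: 4.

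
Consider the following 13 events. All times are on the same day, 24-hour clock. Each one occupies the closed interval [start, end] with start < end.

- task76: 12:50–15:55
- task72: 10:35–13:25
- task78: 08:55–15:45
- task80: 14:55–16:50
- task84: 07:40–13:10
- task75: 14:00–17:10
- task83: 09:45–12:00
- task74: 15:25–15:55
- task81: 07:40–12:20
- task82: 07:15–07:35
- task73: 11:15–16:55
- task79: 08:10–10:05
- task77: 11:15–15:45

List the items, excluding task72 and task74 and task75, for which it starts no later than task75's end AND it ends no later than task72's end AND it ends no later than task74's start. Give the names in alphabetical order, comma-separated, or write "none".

Conditions: its start is no later than task75's end (X.start <= 17:10) AND its end is no later than task72's end (X.end <= 13:25) AND its end is no later than task74's start (X.end <= 15:25).
task73: start 11:15 <= 17:10? ✓; end 16:55 <= 13:25? ✗; end 16:55 <= 15:25? ✗ → no.
task76: start 12:50 <= 17:10? ✓; end 15:55 <= 13:25? ✗; end 15:55 <= 15:25? ✗ → no.
task77: start 11:15 <= 17:10? ✓; end 15:45 <= 13:25? ✗; end 15:45 <= 15:25? ✗ → no.
task78: start 08:55 <= 17:10? ✓; end 15:45 <= 13:25? ✗; end 15:45 <= 15:25? ✗ → no.
task79: start 08:10 <= 17:10? ✓; end 10:05 <= 13:25? ✓; end 10:05 <= 15:25? ✓ → yes.
task80: start 14:55 <= 17:10? ✓; end 16:50 <= 13:25? ✗; end 16:50 <= 15:25? ✗ → no.
task81: start 07:40 <= 17:10? ✓; end 12:20 <= 13:25? ✓; end 12:20 <= 15:25? ✓ → yes.
task82: start 07:15 <= 17:10? ✓; end 07:35 <= 13:25? ✓; end 07:35 <= 15:25? ✓ → yes.
task83: start 09:45 <= 17:10? ✓; end 12:00 <= 13:25? ✓; end 12:00 <= 15:25? ✓ → yes.
task84: start 07:40 <= 17:10? ✓; end 13:10 <= 13:25? ✓; end 13:10 <= 15:25? ✓ → yes.
Result: task79, task81, task82, task83, task84.

task79, task81, task82, task83, task84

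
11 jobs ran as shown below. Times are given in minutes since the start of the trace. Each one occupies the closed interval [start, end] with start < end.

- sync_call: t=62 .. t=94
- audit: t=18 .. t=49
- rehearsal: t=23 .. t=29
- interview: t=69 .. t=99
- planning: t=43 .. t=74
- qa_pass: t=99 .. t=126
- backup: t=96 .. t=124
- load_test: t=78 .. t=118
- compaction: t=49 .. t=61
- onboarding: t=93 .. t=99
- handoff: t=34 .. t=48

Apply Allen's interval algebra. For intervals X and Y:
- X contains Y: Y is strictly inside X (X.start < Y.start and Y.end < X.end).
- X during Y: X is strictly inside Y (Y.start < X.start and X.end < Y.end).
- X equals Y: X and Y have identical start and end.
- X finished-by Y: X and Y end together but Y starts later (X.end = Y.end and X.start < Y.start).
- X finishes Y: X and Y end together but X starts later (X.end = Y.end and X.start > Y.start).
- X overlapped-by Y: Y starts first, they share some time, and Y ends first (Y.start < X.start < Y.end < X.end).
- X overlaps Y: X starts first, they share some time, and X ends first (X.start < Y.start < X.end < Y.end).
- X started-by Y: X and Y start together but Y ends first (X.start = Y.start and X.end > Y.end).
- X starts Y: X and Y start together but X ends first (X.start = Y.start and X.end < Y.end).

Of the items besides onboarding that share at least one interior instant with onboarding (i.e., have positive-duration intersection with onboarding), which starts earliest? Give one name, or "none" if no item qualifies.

sync_call

Target onboarding = [t=93, t=99].
audit [t=18, t=49] → before → excluded.
backup [t=96, t=124] → overlapped-by → candidate.
compaction [t=49, t=61] → before → excluded.
handoff [t=34, t=48] → before → excluded.
interview [t=69, t=99] → finished-by → candidate.
load_test [t=78, t=118] → contains → candidate.
planning [t=43, t=74] → before → excluded.
qa_pass [t=99, t=126] → met-by → excluded.
rehearsal [t=23, t=29] → before → excluded.
sync_call [t=62, t=94] → overlaps → candidate.
Among candidates, earliest start is t=62 → sync_call.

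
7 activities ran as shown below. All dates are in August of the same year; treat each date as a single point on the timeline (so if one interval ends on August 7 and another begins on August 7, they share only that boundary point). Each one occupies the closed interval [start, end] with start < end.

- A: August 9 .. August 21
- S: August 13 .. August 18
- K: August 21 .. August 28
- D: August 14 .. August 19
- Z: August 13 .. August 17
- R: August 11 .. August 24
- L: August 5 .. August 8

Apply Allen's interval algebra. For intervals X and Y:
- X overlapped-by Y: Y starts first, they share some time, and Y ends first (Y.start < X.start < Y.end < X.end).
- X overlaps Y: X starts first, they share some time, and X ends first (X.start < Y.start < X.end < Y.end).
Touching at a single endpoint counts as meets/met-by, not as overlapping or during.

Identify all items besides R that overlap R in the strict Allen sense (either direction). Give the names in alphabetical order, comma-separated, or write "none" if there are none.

Target R = [August 11, August 24].
A [August 9, August 21] → overlaps → yes.
D [August 14, August 19] → during → no.
K [August 21, August 28] → overlapped-by → yes.
L [August 5, August 8] → before → no.
S [August 13, August 18] → during → no.
Z [August 13, August 17] → during → no.
Result: A, K.

A, K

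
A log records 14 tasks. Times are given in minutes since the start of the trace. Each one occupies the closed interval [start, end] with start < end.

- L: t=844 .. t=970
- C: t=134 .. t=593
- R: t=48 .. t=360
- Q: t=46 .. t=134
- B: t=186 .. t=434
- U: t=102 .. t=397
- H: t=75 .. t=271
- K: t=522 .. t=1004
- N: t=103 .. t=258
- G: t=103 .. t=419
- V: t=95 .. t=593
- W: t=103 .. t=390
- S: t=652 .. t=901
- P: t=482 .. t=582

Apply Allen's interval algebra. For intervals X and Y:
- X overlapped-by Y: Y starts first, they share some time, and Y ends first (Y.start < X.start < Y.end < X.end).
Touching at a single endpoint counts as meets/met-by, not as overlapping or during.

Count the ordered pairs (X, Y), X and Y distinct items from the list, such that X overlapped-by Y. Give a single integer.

Checking all 182 ordered pairs for relation 'overlapped-by'; matching pairs in alphabetical order:
(B, G): B overlapped-by G ✓
(B, H): B overlapped-by H ✓
(B, N): B overlapped-by N ✓
(B, R): B overlapped-by R ✓
(B, U): B overlapped-by U ✓
(B, W): B overlapped-by W ✓
(C, G): C overlapped-by G ✓
(C, H): C overlapped-by H ✓
(C, N): C overlapped-by N ✓
(C, R): C overlapped-by R ✓
(C, U): C overlapped-by U ✓
(C, W): C overlapped-by W ✓
(G, H): G overlapped-by H ✓
(G, Q): G overlapped-by Q ✓
(G, R): G overlapped-by R ✓
(G, U): G overlapped-by U ✓
(H, Q): H overlapped-by Q ✓
(K, C): K overlapped-by C ✓
(K, P): K overlapped-by P ✓
(K, V): K overlapped-by V ✓
(L, S): L overlapped-by S ✓
(N, Q): N overlapped-by Q ✓
(R, Q): R overlapped-by Q ✓
(U, H): U overlapped-by H ✓
... plus 8 further pairs not listed.
Count: 32.

32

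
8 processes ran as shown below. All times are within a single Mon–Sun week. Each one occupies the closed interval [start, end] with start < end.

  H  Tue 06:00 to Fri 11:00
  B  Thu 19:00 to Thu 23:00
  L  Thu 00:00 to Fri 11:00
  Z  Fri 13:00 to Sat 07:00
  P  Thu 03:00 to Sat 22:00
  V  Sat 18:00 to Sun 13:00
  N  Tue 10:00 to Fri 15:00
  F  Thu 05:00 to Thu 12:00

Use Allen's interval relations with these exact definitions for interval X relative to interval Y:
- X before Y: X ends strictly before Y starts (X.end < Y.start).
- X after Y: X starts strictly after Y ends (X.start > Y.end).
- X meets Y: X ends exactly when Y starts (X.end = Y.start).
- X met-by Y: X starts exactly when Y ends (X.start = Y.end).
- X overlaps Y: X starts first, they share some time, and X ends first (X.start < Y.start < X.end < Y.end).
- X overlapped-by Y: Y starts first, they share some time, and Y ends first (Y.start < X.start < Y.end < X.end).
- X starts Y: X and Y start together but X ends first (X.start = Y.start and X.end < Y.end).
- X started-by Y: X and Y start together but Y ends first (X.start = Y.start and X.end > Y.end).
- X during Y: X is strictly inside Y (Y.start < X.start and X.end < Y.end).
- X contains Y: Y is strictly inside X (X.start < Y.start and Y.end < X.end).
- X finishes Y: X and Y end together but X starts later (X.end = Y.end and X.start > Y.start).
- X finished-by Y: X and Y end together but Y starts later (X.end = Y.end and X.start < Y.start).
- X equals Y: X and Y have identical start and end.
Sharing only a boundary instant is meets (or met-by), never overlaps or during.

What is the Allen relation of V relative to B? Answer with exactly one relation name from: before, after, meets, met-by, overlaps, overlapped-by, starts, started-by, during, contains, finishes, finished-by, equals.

V = [Sat 18:00, Sun 13:00]; B = [Thu 19:00, Thu 23:00].
Compare endpoints: V.start > B.start, V.start > B.end, V.end > B.start, V.end > B.end.
That pattern is 'after'.

after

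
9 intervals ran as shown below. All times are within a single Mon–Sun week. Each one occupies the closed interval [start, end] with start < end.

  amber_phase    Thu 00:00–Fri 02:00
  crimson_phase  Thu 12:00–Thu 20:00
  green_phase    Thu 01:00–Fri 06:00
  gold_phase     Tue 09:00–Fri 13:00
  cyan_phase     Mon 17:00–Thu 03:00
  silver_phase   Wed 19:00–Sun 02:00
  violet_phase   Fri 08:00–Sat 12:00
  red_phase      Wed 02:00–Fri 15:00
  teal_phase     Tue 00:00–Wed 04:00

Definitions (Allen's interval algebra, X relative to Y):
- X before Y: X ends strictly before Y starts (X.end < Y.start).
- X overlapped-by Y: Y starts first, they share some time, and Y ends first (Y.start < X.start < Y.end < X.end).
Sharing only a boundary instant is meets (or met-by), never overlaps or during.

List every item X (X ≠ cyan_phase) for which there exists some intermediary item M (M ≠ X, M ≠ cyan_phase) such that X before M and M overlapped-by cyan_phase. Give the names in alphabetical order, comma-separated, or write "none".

teal_phase

Target cyan_phase = [Mon 17:00, Thu 03:00].
Intermediaries M with M overlapped-by cyan_phase: amber_phase, gold_phase, green_phase, red_phase, silver_phase.
Via amber_phase — items with X before amber_phase: teal_phase.
Via gold_phase — items with X before gold_phase: none.
Via green_phase — items with X before green_phase: teal_phase.
Via red_phase — items with X before red_phase: none.
Via silver_phase — items with X before silver_phase: teal_phase.
Union: teal_phase.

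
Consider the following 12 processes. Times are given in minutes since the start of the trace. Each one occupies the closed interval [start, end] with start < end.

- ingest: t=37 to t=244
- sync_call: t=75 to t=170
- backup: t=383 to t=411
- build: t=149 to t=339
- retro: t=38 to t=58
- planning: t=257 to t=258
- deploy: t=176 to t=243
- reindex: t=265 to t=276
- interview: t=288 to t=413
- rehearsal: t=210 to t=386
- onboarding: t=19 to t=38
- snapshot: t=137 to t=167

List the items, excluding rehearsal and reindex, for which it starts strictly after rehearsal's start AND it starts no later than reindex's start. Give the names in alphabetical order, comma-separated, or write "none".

Conditions: its start is strictly after rehearsal's start (X.start > t=210) AND its start is no later than reindex's start (X.start <= t=265).
backup: start t=383 > t=210? ✓; start t=383 <= t=265? ✗ → no.
build: start t=149 > t=210? ✗; start t=149 <= t=265? ✓ → no.
deploy: start t=176 > t=210? ✗; start t=176 <= t=265? ✓ → no.
ingest: start t=37 > t=210? ✗; start t=37 <= t=265? ✓ → no.
interview: start t=288 > t=210? ✓; start t=288 <= t=265? ✗ → no.
onboarding: start t=19 > t=210? ✗; start t=19 <= t=265? ✓ → no.
planning: start t=257 > t=210? ✓; start t=257 <= t=265? ✓ → yes.
retro: start t=38 > t=210? ✗; start t=38 <= t=265? ✓ → no.
snapshot: start t=137 > t=210? ✗; start t=137 <= t=265? ✓ → no.
sync_call: start t=75 > t=210? ✗; start t=75 <= t=265? ✓ → no.
Result: planning.

planning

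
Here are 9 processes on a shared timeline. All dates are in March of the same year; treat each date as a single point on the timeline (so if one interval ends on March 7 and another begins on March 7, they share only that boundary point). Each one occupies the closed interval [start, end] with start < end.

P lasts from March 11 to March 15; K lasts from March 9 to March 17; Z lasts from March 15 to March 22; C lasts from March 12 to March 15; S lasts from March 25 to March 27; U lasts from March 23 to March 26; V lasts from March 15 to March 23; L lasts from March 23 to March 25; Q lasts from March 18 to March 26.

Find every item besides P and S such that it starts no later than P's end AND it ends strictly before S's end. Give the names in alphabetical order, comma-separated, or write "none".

C, K, V, Z

Conditions: its start is no later than P's end (X.start <= March 15) AND its end is strictly before S's end (X.end < March 27).
C: start March 12 <= March 15? ✓; end March 15 < March 27? ✓ → yes.
K: start March 9 <= March 15? ✓; end March 17 < March 27? ✓ → yes.
L: start March 23 <= March 15? ✗; end March 25 < March 27? ✓ → no.
Q: start March 18 <= March 15? ✗; end March 26 < March 27? ✓ → no.
U: start March 23 <= March 15? ✗; end March 26 < March 27? ✓ → no.
V: start March 15 <= March 15? ✓; end March 23 < March 27? ✓ → yes.
Z: start March 15 <= March 15? ✓; end March 22 < March 27? ✓ → yes.
Result: C, K, V, Z.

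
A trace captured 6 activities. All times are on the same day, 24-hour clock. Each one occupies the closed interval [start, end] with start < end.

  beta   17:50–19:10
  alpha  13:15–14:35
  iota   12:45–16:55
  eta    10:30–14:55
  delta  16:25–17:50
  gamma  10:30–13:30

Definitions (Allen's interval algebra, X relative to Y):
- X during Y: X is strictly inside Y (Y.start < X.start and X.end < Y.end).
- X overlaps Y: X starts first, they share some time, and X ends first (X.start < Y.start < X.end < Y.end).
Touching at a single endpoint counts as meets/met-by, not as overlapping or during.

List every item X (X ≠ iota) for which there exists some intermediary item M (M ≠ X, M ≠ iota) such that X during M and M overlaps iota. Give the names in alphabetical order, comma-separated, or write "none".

Target iota = [12:45, 16:55].
Intermediaries M with M overlaps iota: eta, gamma.
Via eta — items with X during eta: alpha.
Via gamma — items with X during gamma: none.
Union: alpha.

alpha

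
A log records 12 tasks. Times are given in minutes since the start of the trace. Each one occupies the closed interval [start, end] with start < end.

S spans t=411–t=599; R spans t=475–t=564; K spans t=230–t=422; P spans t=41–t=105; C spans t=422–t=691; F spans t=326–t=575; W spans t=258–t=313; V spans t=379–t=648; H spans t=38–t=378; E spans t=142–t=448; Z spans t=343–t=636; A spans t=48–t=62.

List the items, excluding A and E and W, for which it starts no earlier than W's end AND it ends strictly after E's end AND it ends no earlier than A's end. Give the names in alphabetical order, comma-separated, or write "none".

C, F, R, S, V, Z

Conditions: its start is no earlier than W's end (X.start >= t=313) AND its end is strictly after E's end (X.end > t=448) AND its end is no earlier than A's end (X.end >= t=62).
C: start t=422 >= t=313? ✓; end t=691 > t=448? ✓; end t=691 >= t=62? ✓ → yes.
F: start t=326 >= t=313? ✓; end t=575 > t=448? ✓; end t=575 >= t=62? ✓ → yes.
H: start t=38 >= t=313? ✗; end t=378 > t=448? ✗; end t=378 >= t=62? ✓ → no.
K: start t=230 >= t=313? ✗; end t=422 > t=448? ✗; end t=422 >= t=62? ✓ → no.
P: start t=41 >= t=313? ✗; end t=105 > t=448? ✗; end t=105 >= t=62? ✓ → no.
R: start t=475 >= t=313? ✓; end t=564 > t=448? ✓; end t=564 >= t=62? ✓ → yes.
S: start t=411 >= t=313? ✓; end t=599 > t=448? ✓; end t=599 >= t=62? ✓ → yes.
V: start t=379 >= t=313? ✓; end t=648 > t=448? ✓; end t=648 >= t=62? ✓ → yes.
Z: start t=343 >= t=313? ✓; end t=636 > t=448? ✓; end t=636 >= t=62? ✓ → yes.
Result: C, F, R, S, V, Z.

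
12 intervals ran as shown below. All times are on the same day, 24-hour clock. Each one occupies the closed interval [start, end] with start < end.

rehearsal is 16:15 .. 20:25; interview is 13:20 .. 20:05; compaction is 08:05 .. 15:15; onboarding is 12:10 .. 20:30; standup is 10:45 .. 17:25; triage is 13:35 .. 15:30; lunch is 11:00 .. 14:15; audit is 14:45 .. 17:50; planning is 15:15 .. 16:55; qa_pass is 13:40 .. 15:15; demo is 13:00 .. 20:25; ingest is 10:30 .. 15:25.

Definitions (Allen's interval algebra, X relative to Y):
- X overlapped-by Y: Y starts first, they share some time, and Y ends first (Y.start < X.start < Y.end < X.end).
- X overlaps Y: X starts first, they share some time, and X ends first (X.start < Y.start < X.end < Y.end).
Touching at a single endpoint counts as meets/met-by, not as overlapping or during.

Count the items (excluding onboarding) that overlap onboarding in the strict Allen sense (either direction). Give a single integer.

Target onboarding = [12:10, 20:30].
audit [14:45, 17:50] → during → no.
compaction [08:05, 15:15] → overlaps → counts.
demo [13:00, 20:25] → during → no.
ingest [10:30, 15:25] → overlaps → counts.
interview [13:20, 20:05] → during → no.
lunch [11:00, 14:15] → overlaps → counts.
planning [15:15, 16:55] → during → no.
qa_pass [13:40, 15:15] → during → no.
rehearsal [16:15, 20:25] → during → no.
standup [10:45, 17:25] → overlaps → counts.
triage [13:35, 15:30] → during → no.
Total: 4.

4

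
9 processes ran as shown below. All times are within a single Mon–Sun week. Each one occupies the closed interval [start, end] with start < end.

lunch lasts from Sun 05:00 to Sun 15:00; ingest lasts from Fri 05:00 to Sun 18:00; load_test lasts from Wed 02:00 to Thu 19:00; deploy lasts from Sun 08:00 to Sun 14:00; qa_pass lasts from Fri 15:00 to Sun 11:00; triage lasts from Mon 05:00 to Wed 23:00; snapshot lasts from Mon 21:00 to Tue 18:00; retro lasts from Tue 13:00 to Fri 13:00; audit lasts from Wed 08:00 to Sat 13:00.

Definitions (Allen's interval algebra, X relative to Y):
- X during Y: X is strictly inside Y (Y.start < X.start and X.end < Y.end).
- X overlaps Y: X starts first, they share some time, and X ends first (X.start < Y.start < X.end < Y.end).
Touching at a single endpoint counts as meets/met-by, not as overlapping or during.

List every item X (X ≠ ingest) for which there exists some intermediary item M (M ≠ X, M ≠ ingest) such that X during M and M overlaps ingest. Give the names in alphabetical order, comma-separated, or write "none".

load_test

Target ingest = [Fri 05:00, Sun 18:00].
Intermediaries M with M overlaps ingest: audit, retro.
Via audit — items with X during audit: none.
Via retro — items with X during retro: load_test.
Union: load_test.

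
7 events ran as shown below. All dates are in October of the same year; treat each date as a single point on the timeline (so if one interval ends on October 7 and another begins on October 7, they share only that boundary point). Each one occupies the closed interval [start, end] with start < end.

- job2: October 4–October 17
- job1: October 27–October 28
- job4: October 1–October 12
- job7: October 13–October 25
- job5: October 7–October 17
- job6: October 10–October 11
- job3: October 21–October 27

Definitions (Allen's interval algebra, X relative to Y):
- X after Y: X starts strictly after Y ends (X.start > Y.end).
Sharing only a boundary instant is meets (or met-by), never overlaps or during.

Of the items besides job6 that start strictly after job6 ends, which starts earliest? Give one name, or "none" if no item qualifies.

job7

Target job6 = [October 10, October 11].
job1 [October 27, October 28] → after → candidate.
job2 [October 4, October 17] → contains → excluded.
job3 [October 21, October 27] → after → candidate.
job4 [October 1, October 12] → contains → excluded.
job5 [October 7, October 17] → contains → excluded.
job7 [October 13, October 25] → after → candidate.
Among candidates, earliest start is October 13 → job7.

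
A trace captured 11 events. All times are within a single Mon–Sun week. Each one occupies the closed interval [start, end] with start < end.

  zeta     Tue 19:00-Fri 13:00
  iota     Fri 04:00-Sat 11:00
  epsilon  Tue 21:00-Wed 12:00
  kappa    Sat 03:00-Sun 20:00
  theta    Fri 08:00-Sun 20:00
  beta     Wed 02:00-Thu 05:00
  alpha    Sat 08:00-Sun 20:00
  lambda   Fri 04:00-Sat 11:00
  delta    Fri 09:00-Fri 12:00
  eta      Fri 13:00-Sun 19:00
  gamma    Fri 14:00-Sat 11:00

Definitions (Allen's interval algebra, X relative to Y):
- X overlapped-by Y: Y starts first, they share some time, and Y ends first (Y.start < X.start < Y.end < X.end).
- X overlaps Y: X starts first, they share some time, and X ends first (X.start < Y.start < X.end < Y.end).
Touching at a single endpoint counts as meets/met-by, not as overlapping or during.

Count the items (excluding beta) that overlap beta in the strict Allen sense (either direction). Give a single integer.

1

Target beta = [Wed 02:00, Thu 05:00].
alpha [Sat 08:00, Sun 20:00] → after → no.
delta [Fri 09:00, Fri 12:00] → after → no.
epsilon [Tue 21:00, Wed 12:00] → overlaps → counts.
eta [Fri 13:00, Sun 19:00] → after → no.
gamma [Fri 14:00, Sat 11:00] → after → no.
iota [Fri 04:00, Sat 11:00] → after → no.
kappa [Sat 03:00, Sun 20:00] → after → no.
lambda [Fri 04:00, Sat 11:00] → after → no.
theta [Fri 08:00, Sun 20:00] → after → no.
zeta [Tue 19:00, Fri 13:00] → contains → no.
Total: 1.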